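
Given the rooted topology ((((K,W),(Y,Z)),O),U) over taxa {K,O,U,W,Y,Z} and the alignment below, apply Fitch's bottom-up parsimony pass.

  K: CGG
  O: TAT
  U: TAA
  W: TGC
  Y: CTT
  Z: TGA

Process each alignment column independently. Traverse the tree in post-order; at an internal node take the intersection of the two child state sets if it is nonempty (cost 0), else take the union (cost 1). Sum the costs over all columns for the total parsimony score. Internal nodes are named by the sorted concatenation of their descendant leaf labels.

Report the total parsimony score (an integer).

KW@0: {C} ∪ {T} = {C,T} (union, +1)
YZ@0: {C} ∪ {T} = {C,T} (union, +1)
KWYZ@0: {C,T} ∩ {C,T} = {C,T} (intersection, +0)
KOWYZ@0: {C,T} ∩ {T} = {T} (intersection, +0)
KOUWYZ@0: {T} ∩ {T} = {T} (intersection, +0)
KW@1: {G} ∩ {G} = {G} (intersection, +0)
YZ@1: {T} ∪ {G} = {G,T} (union, +1)
KWYZ@1: {G} ∩ {G,T} = {G} (intersection, +0)
KOWYZ@1: {G} ∪ {A} = {A,G} (union, +1)
KOUWYZ@1: {A,G} ∩ {A} = {A} (intersection, +0)
KW@2: {G} ∪ {C} = {C,G} (union, +1)
YZ@2: {T} ∪ {A} = {A,T} (union, +1)
KWYZ@2: {C,G} ∪ {A,T} = {A,C,G,T} (union, +1)
KOWYZ@2: {A,C,G,T} ∩ {T} = {T} (intersection, +0)
KOUWYZ@2: {T} ∪ {A} = {A,T} (union, +1)
per-site changes: [2, 2, 4]; total = 8

8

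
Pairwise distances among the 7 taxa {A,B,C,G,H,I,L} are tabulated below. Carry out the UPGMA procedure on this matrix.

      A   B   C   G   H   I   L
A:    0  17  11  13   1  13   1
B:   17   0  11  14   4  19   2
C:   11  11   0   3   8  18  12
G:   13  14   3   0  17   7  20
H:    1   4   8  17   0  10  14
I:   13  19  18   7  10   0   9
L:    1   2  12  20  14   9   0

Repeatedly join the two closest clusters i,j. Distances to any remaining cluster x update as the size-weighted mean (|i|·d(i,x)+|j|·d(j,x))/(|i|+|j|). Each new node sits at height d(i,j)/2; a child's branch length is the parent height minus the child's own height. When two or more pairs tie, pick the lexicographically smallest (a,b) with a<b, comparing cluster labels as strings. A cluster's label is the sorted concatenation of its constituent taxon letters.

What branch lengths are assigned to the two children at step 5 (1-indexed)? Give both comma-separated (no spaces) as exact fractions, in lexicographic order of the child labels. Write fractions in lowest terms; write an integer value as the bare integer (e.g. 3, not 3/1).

19/4,25/4

step 1: merge (A,H) at d=1; branch lengths A→1/2, H→1/2; new cluster AH
  updated: d(AH,B)=21/2, d(AH,C)=19/2, d(AH,G)=15, d(AH,I)=23/2, d(AH,L)=15/2
step 2: merge (B,L) at d=2; branch lengths B→1, L→1; new cluster BL
  updated: d(AH,BL)=9, d(BL,C)=23/2, d(BL,G)=17, d(BL,I)=14
step 3: merge (C,G) at d=3; branch lengths C→3/2, G→3/2; new cluster CG
  updated: d(AH,CG)=49/4, d(BL,CG)=57/4, d(CG,I)=25/2
step 4: merge (AH,BL) at d=9; branch lengths AH→4, BL→7/2; new cluster ABHL
  updated: d(ABHL,CG)=53/4, d(ABHL,I)=51/4
step 5: merge (CG,I) at d=25/2; branch lengths CG→19/4, I→25/4; new cluster CGI
  updated: d(ABHL,CGI)=157/12
step 6: merge (ABHL,CGI) at d=157/12; branch lengths ABHL→49/24, CGI→7/24; new cluster ABCGHIL
final tree: (((A:1/2,H:1/2):4,(B:1,L:1):7/2):49/24,((C:3/2,G:3/2):19/4,I:25/4):7/24)
total length: 161/6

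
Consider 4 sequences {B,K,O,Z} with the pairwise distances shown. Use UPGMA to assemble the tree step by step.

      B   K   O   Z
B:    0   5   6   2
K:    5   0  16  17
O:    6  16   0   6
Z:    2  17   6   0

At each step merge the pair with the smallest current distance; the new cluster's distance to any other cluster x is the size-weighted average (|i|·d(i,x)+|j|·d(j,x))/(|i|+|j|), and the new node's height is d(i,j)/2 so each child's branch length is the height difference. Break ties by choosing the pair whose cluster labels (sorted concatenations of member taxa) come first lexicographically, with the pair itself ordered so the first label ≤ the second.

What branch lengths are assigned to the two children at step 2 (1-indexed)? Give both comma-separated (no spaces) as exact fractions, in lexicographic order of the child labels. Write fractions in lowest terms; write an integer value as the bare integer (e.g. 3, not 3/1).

2,3

1. join B+Z (d=2) ⇒ BZ; edges |B|=1, |Z|=1
  updated: d(BZ,K)=11, d(BZ,O)=6
2. join BZ+O (d=6) ⇒ BOZ; edges |BZ|=2, |O|=3
  updated: d(BOZ,K)=38/3
3. join BOZ+K (d=38/3) ⇒ BKOZ; edges |BOZ|=10/3, |K|=19/3
final tree: (((B:1,Z:1):2,O:3):10/3,K:19/3)
total length: 50/3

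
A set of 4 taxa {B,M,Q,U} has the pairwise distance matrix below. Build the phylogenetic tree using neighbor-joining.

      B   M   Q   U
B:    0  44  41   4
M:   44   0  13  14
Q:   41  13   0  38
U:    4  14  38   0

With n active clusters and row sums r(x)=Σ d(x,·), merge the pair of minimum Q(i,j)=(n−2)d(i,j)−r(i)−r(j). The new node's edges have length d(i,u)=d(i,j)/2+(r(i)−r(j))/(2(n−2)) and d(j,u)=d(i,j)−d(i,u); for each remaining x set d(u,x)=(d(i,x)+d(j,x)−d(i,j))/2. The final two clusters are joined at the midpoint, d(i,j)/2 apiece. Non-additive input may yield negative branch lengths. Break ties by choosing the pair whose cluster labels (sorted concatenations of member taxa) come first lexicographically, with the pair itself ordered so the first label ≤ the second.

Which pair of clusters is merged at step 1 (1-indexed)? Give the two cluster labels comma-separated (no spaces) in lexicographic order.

B,U

1. join B+U (d=4, Q=-137) ⇒ BU; edges |B|=41/4, |U|=-25/4
  updated: d(BU,M)=27, d(BU,Q)=75/2
2. join BU+M (d=27, Q=-155/2) ⇒ BMU; edges |BU|=103/4, |M|=5/4
  updated: d(BMU,Q)=47/4
3. join BMU+Q (d=47/4) ⇒ BMQU; edges |BMU|=47/8, |Q|=47/8
final tree: (((B:41/4,U:-25/4):103/4,M:5/4):47/8,Q:47/8)
total length: 171/4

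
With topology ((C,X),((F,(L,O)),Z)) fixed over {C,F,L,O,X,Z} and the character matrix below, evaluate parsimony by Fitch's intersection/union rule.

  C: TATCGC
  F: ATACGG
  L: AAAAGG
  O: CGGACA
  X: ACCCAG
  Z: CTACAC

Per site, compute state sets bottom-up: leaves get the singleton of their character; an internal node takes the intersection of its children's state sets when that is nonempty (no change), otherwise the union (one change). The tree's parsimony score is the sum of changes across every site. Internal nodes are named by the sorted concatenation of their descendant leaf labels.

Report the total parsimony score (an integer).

CX@0: {T} ∪ {A} = {A,T} (union, +1)
LO@0: {A} ∪ {C} = {A,C} (union, +1)
FLO@0: {A} ∩ {A,C} = {A} (intersection, +0)
FLOZ@0: {A} ∪ {C} = {A,C} (union, +1)
CFLOXZ@0: {A,T} ∩ {A,C} = {A} (intersection, +0)
CX@1: {A} ∪ {C} = {A,C} (union, +1)
LO@1: {A} ∪ {G} = {A,G} (union, +1)
FLO@1: {T} ∪ {A,G} = {A,G,T} (union, +1)
FLOZ@1: {A,G,T} ∩ {T} = {T} (intersection, +0)
CFLOXZ@1: {A,C} ∪ {T} = {A,C,T} (union, +1)
CX@2: {T} ∪ {C} = {C,T} (union, +1)
LO@2: {A} ∪ {G} = {A,G} (union, +1)
FLO@2: {A} ∩ {A,G} = {A} (intersection, +0)
FLOZ@2: {A} ∩ {A} = {A} (intersection, +0)
CFLOXZ@2: {C,T} ∪ {A} = {A,C,T} (union, +1)
CX@3: {C} ∩ {C} = {C} (intersection, +0)
LO@3: {A} ∩ {A} = {A} (intersection, +0)
FLO@3: {C} ∪ {A} = {A,C} (union, +1)
FLOZ@3: {A,C} ∩ {C} = {C} (intersection, +0)
CFLOXZ@3: {C} ∩ {C} = {C} (intersection, +0)
CX@4: {G} ∪ {A} = {A,G} (union, +1)
LO@4: {G} ∪ {C} = {C,G} (union, +1)
FLO@4: {G} ∩ {C,G} = {G} (intersection, +0)
FLOZ@4: {G} ∪ {A} = {A,G} (union, +1)
CFLOXZ@4: {A,G} ∩ {A,G} = {A,G} (intersection, +0)
CX@5: {C} ∪ {G} = {C,G} (union, +1)
LO@5: {G} ∪ {A} = {A,G} (union, +1)
FLO@5: {G} ∩ {A,G} = {G} (intersection, +0)
FLOZ@5: {G} ∪ {C} = {C,G} (union, +1)
CFLOXZ@5: {C,G} ∩ {C,G} = {C,G} (intersection, +0)
per-site changes: [3, 4, 3, 1, 3, 3]; total = 17

17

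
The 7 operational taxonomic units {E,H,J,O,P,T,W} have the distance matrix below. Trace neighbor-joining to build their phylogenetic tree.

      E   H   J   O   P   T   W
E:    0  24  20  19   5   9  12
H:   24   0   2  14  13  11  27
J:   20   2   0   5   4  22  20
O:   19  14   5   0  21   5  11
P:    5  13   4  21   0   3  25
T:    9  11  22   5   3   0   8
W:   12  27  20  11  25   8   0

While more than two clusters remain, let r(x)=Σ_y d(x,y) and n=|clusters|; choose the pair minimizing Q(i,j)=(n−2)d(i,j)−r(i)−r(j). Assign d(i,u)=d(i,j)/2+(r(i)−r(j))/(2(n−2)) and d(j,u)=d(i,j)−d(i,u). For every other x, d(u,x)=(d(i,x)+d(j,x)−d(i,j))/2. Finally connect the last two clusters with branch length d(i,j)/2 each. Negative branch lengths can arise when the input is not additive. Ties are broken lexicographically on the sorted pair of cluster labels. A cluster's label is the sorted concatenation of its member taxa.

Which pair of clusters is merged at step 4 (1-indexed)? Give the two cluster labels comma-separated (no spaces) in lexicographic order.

step 1: merge (H,J) at d=2, Q=-154; branch lengths H→14/5, J→-4/5; new cluster HJ
  updated: d(E,HJ)=21, d(HJ,O)=17/2, d(HJ,P)=15/2, d(HJ,T)=31/2, d(HJ,W)=45/2
step 2: merge (E,P) at d=5, Q=-215/2; branch lengths E→49/16, P→31/16; new cluster EP
  updated: d(EP,HJ)=47/4, d(EP,O)=35/2, d(EP,T)=7/2, d(EP,W)=16
step 3: merge (HJ,O) at d=17/2, Q=-299/4; branch lengths HJ→167/24, O→37/24; new cluster HJO
  updated: d(EP,HJO)=83/8, d(HJO,T)=6, d(HJO,W)=25/2
step 4: merge (EP,T) at d=7/2, Q=-323/8; branch lengths EP→155/32, T→-43/32; new cluster EPT
  updated: d(EPT,HJO)=103/16, d(EPT,W)=41/4
step 5: merge (EPT,HJO) at d=103/16, Q=-467/16; branch lengths EPT→67/32, HJO→139/32; new cluster EHJOPT
  updated: d(EHJOPT,W)=261/32
step 6: merge (EHJOPT,W) at d=261/32; branch lengths EHJOPT→261/64, W→261/64; new cluster EHJOPTW
final tree: ((((E:49/16,P:31/16):155/32,T:-43/32):67/32,((H:14/5,J:-4/5):167/24,O:37/24):139/32):261/64,W:261/64)
total length: 1075/32

EP,T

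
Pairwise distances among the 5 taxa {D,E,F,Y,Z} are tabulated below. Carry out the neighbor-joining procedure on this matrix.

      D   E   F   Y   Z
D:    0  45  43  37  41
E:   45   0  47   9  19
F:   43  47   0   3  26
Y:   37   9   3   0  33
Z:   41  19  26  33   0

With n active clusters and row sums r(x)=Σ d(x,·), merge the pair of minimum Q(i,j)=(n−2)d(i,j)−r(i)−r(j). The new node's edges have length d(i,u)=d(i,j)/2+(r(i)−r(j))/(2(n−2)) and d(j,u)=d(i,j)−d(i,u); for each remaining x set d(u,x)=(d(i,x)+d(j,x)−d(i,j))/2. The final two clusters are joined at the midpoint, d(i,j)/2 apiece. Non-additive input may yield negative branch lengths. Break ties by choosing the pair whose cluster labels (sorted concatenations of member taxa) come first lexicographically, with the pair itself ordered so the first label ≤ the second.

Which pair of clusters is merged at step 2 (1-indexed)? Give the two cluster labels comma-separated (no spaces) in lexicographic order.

1. join F+Y (d=3, Q=-192) ⇒ FY; edges |F|=23/3, |Y|=-14/3
  updated: d(D,FY)=77/2, d(E,FY)=53/2, d(FY,Z)=28
2. join D+FY (d=77/2, Q=-281/2) ⇒ DFY; edges |D|=217/8, |FY|=91/8
  updated: d(DFY,E)=33/2, d(DFY,Z)=61/4
3. join DFY+E (d=33/2, Q=-203/4) ⇒ DEFY; edges |DFY|=51/8, |E|=81/8
  updated: d(DEFY,Z)=71/8
4. join DEFY+Z (d=71/8) ⇒ DEFYZ; edges |DEFY|=71/16, |Z|=71/16
final tree: (((D:217/8,(F:23/3,Y:-14/3):91/8):51/8,E:81/8):71/16,Z:71/16)
total length: 535/8

D,FY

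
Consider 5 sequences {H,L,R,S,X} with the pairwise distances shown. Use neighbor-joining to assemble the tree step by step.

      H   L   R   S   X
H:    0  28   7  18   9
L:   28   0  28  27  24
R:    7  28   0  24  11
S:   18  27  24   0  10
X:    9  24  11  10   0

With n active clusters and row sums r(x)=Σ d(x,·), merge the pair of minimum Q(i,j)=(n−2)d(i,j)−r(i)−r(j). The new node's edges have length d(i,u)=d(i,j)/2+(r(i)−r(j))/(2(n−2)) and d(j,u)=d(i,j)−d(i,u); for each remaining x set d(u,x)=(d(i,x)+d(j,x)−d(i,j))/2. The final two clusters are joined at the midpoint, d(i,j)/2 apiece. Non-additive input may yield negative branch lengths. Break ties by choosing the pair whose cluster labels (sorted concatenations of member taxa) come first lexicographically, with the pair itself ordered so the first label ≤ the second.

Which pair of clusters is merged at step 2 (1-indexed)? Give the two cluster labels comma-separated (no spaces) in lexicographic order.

iteration 1: select H,R (d=7, Q=-111); attach at lengths (13/6, 29/6); label the merged cluster HR
  updated: d(HR,L)=49/2, d(HR,S)=35/2, d(HR,X)=13/2
iteration 2: select HR,X (d=13/2, Q=-76); attach at lengths (21/4, 5/4); label the merged cluster HRX
  updated: d(HRX,L)=21, d(HRX,S)=21/2
iteration 3: select HRX,L (d=21, Q=-117/2); attach at lengths (9/4, 75/4); label the merged cluster HLRX
  updated: d(HLRX,S)=33/4
iteration 4: select HLRX,S (d=33/4); attach at lengths (33/8, 33/8); label the merged cluster HLRSX
final tree: ((((H:13/6,R:29/6):21/4,X:5/4):9/4,L:75/4):33/8,S:33/8)
total length: 171/4

HR,X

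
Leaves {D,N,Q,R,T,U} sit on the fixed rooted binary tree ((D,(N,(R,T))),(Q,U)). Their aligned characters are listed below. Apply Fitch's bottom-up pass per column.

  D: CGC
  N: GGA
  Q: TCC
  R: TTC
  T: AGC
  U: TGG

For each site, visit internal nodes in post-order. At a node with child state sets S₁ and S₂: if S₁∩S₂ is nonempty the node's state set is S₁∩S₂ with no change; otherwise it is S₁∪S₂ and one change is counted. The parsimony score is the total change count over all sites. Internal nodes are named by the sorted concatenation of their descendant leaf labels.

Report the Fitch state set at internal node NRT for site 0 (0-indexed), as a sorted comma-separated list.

A,G,T

RT@0: {T} ∪ {A} = {A,T} (union, +1)
NRT@0: {G} ∪ {A,T} = {A,G,T} (union, +1)
DNRT@0: {C} ∪ {A,G,T} = {A,C,G,T} (union, +1)
QU@0: {T} ∩ {T} = {T} (intersection, +0)
DNQRTU@0: {A,C,G,T} ∩ {T} = {T} (intersection, +0)
RT@1: {T} ∪ {G} = {G,T} (union, +1)
NRT@1: {G} ∩ {G,T} = {G} (intersection, +0)
DNRT@1: {G} ∩ {G} = {G} (intersection, +0)
QU@1: {C} ∪ {G} = {C,G} (union, +1)
DNQRTU@1: {G} ∩ {C,G} = {G} (intersection, +0)
RT@2: {C} ∩ {C} = {C} (intersection, +0)
NRT@2: {A} ∪ {C} = {A,C} (union, +1)
DNRT@2: {C} ∩ {A,C} = {C} (intersection, +0)
QU@2: {C} ∪ {G} = {C,G} (union, +1)
DNQRTU@2: {C} ∩ {C,G} = {C} (intersection, +0)
per-site changes: [3, 2, 2]; total = 7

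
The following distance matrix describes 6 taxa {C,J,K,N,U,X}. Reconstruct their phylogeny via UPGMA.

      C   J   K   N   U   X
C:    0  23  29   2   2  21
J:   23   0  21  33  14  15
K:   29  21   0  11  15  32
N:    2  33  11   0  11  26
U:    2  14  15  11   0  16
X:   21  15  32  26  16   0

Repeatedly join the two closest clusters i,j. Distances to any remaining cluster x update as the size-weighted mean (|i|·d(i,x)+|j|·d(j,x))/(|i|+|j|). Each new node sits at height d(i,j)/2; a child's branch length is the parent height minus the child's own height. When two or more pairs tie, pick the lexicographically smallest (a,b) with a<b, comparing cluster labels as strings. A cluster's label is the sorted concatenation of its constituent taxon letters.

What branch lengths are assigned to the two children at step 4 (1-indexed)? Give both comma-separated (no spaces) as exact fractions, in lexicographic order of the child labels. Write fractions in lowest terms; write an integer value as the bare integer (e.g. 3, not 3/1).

1. join C+N (d=2) ⇒ CN; edges |C|=1, |N|=1
  updated: d(CN,J)=28, d(CN,K)=20, d(CN,U)=13/2, d(CN,X)=47/2
2. join CN+U (d=13/2) ⇒ CNU; edges |CN|=9/4, |U|=13/4
  updated: d(CNU,J)=70/3, d(CNU,K)=55/3, d(CNU,X)=21
3. join J+X (d=15) ⇒ JX; edges |J|=15/2, |X|=15/2
  updated: d(CNU,JX)=133/6, d(JX,K)=53/2
4. join CNU+K (d=55/3) ⇒ CKNU; edges |CNU|=71/12, |K|=55/6
  updated: d(CKNU,JX)=93/4
5. join CKNU+JX (d=93/4) ⇒ CJKNUX; edges |CKNU|=59/24, |JX|=33/8
final tree: ((((C:1,N:1):9/4,U:13/4):71/12,K:55/6):59/24,(J:15/2,X:15/2):33/8)
total length: 265/6

71/12,55/6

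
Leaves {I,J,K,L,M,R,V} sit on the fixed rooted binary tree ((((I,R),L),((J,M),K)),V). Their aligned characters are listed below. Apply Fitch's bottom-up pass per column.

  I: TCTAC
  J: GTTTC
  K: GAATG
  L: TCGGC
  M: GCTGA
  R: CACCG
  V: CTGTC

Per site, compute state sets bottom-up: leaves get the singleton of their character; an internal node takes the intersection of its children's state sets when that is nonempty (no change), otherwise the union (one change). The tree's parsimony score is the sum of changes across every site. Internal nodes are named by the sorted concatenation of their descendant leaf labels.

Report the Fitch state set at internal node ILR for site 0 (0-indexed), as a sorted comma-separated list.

T

[col 0] IR: children I:{T}, R:{C} ∪→ {C,T}; cost 1
[col 0] ILR: children IR:{C,T}, L:{T} ∩→ {T}; cost 0
[col 0] JM: children J:{G}, M:{G} ∩→ {G}; cost 0
[col 0] JKM: children JM:{G}, K:{G} ∩→ {G}; cost 0
[col 0] IJKLMR: children ILR:{T}, JKM:{G} ∪→ {G,T}; cost 1
[col 0] IJKLMRV: children IJKLMR:{G,T}, V:{C} ∪→ {C,G,T}; cost 1
[col 1] IR: children I:{C}, R:{A} ∪→ {A,C}; cost 1
[col 1] ILR: children IR:{A,C}, L:{C} ∩→ {C}; cost 0
[col 1] JM: children J:{T}, M:{C} ∪→ {C,T}; cost 1
[col 1] JKM: children JM:{C,T}, K:{A} ∪→ {A,C,T}; cost 1
[col 1] IJKLMR: children ILR:{C}, JKM:{A,C,T} ∩→ {C}; cost 0
[col 1] IJKLMRV: children IJKLMR:{C}, V:{T} ∪→ {C,T}; cost 1
[col 2] IR: children I:{T}, R:{C} ∪→ {C,T}; cost 1
[col 2] ILR: children IR:{C,T}, L:{G} ∪→ {C,G,T}; cost 1
[col 2] JM: children J:{T}, M:{T} ∩→ {T}; cost 0
[col 2] JKM: children JM:{T}, K:{A} ∪→ {A,T}; cost 1
[col 2] IJKLMR: children ILR:{C,G,T}, JKM:{A,T} ∩→ {T}; cost 0
[col 2] IJKLMRV: children IJKLMR:{T}, V:{G} ∪→ {G,T}; cost 1
[col 3] IR: children I:{A}, R:{C} ∪→ {A,C}; cost 1
[col 3] ILR: children IR:{A,C}, L:{G} ∪→ {A,C,G}; cost 1
[col 3] JM: children J:{T}, M:{G} ∪→ {G,T}; cost 1
[col 3] JKM: children JM:{G,T}, K:{T} ∩→ {T}; cost 0
[col 3] IJKLMR: children ILR:{A,C,G}, JKM:{T} ∪→ {A,C,G,T}; cost 1
[col 3] IJKLMRV: children IJKLMR:{A,C,G,T}, V:{T} ∩→ {T}; cost 0
[col 4] IR: children I:{C}, R:{G} ∪→ {C,G}; cost 1
[col 4] ILR: children IR:{C,G}, L:{C} ∩→ {C}; cost 0
[col 4] JM: children J:{C}, M:{A} ∪→ {A,C}; cost 1
[col 4] JKM: children JM:{A,C}, K:{G} ∪→ {A,C,G}; cost 1
[col 4] IJKLMR: children ILR:{C}, JKM:{A,C,G} ∩→ {C}; cost 0
[col 4] IJKLMRV: children IJKLMR:{C}, V:{C} ∩→ {C}; cost 0
per-site changes: [3, 4, 4, 4, 3]; total = 18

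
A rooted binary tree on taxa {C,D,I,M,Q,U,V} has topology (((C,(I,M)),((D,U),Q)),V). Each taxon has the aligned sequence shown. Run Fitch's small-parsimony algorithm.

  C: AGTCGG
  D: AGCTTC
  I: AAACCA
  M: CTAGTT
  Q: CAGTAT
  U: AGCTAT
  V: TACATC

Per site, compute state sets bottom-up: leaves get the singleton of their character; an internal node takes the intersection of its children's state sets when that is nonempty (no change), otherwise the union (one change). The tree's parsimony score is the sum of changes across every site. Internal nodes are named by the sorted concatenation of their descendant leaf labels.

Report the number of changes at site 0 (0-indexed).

[col 0] IM: children I:{A}, M:{C} ∪→ {A,C}; cost 1
[col 0] CIM: children C:{A}, IM:{A,C} ∩→ {A}; cost 0
[col 0] DU: children D:{A}, U:{A} ∩→ {A}; cost 0
[col 0] DQU: children DU:{A}, Q:{C} ∪→ {A,C}; cost 1
[col 0] CDIMQU: children CIM:{A}, DQU:{A,C} ∩→ {A}; cost 0
[col 0] CDIMQUV: children CDIMQU:{A}, V:{T} ∪→ {A,T}; cost 1
[col 1] IM: children I:{A}, M:{T} ∪→ {A,T}; cost 1
[col 1] CIM: children C:{G}, IM:{A,T} ∪→ {A,G,T}; cost 1
[col 1] DU: children D:{G}, U:{G} ∩→ {G}; cost 0
[col 1] DQU: children DU:{G}, Q:{A} ∪→ {A,G}; cost 1
[col 1] CDIMQU: children CIM:{A,G,T}, DQU:{A,G} ∩→ {A,G}; cost 0
[col 1] CDIMQUV: children CDIMQU:{A,G}, V:{A} ∩→ {A}; cost 0
[col 2] IM: children I:{A}, M:{A} ∩→ {A}; cost 0
[col 2] CIM: children C:{T}, IM:{A} ∪→ {A,T}; cost 1
[col 2] DU: children D:{C}, U:{C} ∩→ {C}; cost 0
[col 2] DQU: children DU:{C}, Q:{G} ∪→ {C,G}; cost 1
[col 2] CDIMQU: children CIM:{A,T}, DQU:{C,G} ∪→ {A,C,G,T}; cost 1
[col 2] CDIMQUV: children CDIMQU:{A,C,G,T}, V:{C} ∩→ {C}; cost 0
[col 3] IM: children I:{C}, M:{G} ∪→ {C,G}; cost 1
[col 3] CIM: children C:{C}, IM:{C,G} ∩→ {C}; cost 0
[col 3] DU: children D:{T}, U:{T} ∩→ {T}; cost 0
[col 3] DQU: children DU:{T}, Q:{T} ∩→ {T}; cost 0
[col 3] CDIMQU: children CIM:{C}, DQU:{T} ∪→ {C,T}; cost 1
[col 3] CDIMQUV: children CDIMQU:{C,T}, V:{A} ∪→ {A,C,T}; cost 1
[col 4] IM: children I:{C}, M:{T} ∪→ {C,T}; cost 1
[col 4] CIM: children C:{G}, IM:{C,T} ∪→ {C,G,T}; cost 1
[col 4] DU: children D:{T}, U:{A} ∪→ {A,T}; cost 1
[col 4] DQU: children DU:{A,T}, Q:{A} ∩→ {A}; cost 0
[col 4] CDIMQU: children CIM:{C,G,T}, DQU:{A} ∪→ {A,C,G,T}; cost 1
[col 4] CDIMQUV: children CDIMQU:{A,C,G,T}, V:{T} ∩→ {T}; cost 0
[col 5] IM: children I:{A}, M:{T} ∪→ {A,T}; cost 1
[col 5] CIM: children C:{G}, IM:{A,T} ∪→ {A,G,T}; cost 1
[col 5] DU: children D:{C}, U:{T} ∪→ {C,T}; cost 1
[col 5] DQU: children DU:{C,T}, Q:{T} ∩→ {T}; cost 0
[col 5] CDIMQU: children CIM:{A,G,T}, DQU:{T} ∩→ {T}; cost 0
[col 5] CDIMQUV: children CDIMQU:{T}, V:{C} ∪→ {C,T}; cost 1
per-site changes: [3, 3, 3, 3, 4, 4]; total = 20

3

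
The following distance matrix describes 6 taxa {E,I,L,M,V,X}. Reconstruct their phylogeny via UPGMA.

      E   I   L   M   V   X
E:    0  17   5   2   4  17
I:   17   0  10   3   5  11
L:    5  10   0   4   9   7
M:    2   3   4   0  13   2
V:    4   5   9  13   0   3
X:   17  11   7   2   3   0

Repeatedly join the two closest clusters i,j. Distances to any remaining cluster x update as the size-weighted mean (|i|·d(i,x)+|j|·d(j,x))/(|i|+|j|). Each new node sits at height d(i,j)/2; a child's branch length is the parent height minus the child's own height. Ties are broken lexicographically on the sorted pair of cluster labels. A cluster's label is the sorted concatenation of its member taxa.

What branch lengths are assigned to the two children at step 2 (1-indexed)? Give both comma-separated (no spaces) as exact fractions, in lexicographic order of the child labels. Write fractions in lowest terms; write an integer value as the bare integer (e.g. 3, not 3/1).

3/2,3/2

step 1: merge (E,M) at d=2; branch lengths E→1, M→1; new cluster EM
  updated: d(EM,I)=10, d(EM,L)=9/2, d(EM,V)=17/2, d(EM,X)=19/2
step 2: merge (V,X) at d=3; branch lengths V→3/2, X→3/2; new cluster VX
  updated: d(EM,VX)=9, d(I,VX)=8, d(L,VX)=8
step 3: merge (EM,L) at d=9/2; branch lengths EM→5/4, L→9/4; new cluster ELM
  updated: d(ELM,I)=10, d(ELM,VX)=26/3
step 4: merge (I,VX) at d=8; branch lengths I→4, VX→5/2; new cluster IVX
  updated: d(ELM,IVX)=82/9
step 5: merge (ELM,IVX) at d=82/9; branch lengths ELM→83/36, IVX→5/9; new cluster EILMVX
final tree: (((E:1,M:1):5/4,L:9/4):83/36,(I:4,(V:3/2,X:3/2):5/2):5/9)
total length: 643/36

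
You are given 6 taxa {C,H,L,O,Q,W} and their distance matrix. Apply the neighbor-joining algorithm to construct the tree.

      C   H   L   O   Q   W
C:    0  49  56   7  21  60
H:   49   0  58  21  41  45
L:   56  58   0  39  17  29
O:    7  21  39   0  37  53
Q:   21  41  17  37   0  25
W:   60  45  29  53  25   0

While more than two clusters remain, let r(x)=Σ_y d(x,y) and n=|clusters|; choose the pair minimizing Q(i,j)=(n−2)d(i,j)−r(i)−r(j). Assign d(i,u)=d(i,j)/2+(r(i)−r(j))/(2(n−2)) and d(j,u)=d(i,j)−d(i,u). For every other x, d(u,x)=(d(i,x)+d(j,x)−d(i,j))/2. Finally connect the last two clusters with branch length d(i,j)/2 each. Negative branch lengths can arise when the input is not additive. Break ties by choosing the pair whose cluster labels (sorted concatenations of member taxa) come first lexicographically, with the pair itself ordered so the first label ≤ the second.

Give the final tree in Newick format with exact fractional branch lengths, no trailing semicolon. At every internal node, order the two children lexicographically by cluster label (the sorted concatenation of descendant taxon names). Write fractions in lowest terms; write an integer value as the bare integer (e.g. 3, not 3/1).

step 1: merge (C,O) at d=7, Q=-322; branch lengths C→8, O→-1; new cluster CO
  updated: d(CO,H)=63/2, d(CO,L)=44, d(CO,Q)=51/2, d(CO,W)=53
step 2: merge (CO,H) at d=63/2, Q=-235; branch lengths CO→73/6, H→58/3; new cluster CHO
  updated: d(CHO,L)=141/4, d(CHO,Q)=35/2, d(CHO,W)=133/4
step 3: merge (CHO,Q) at d=35/2, Q=-221/2; branch lengths CHO→123/8, Q→17/8; new cluster CHOQ
  updated: d(CHOQ,L)=139/8, d(CHOQ,W)=163/8
step 4: merge (CHOQ,L) at d=139/8, Q=-267/4; branch lengths CHOQ→35/8, L→13; new cluster CHLOQ
  updated: d(CHLOQ,W)=16
step 5: merge (CHLOQ,W) at d=16; branch lengths CHLOQ→8, W→8; new cluster CHLOQW
final tree: (((((C:8,O:-1):73/6,H:58/3):123/8,Q:17/8):35/8,L:13):8,W:8)
total length: 715/8

(((((C:8,O:-1):73/6,H:58/3):123/8,Q:17/8):35/8,L:13):8,W:8)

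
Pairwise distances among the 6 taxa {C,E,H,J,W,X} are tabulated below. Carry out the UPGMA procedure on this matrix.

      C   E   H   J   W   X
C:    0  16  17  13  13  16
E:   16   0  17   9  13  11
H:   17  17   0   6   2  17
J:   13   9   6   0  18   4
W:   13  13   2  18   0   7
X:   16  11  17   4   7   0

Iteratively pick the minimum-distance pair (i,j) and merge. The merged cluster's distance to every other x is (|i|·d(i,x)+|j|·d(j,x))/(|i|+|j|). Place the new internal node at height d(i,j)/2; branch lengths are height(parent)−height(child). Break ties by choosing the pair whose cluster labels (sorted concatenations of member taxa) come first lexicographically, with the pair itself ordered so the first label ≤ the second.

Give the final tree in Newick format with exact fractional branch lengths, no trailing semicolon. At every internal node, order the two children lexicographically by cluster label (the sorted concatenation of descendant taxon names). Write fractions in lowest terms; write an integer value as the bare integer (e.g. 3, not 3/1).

1. join H+W (d=2) ⇒ HW; edges |H|=1, |W|=1
  updated: d(C,HW)=15, d(E,HW)=15, d(HW,J)=12, d(HW,X)=12
2. join J+X (d=4) ⇒ JX; edges |J|=2, |X|=2
  updated: d(C,JX)=29/2, d(E,JX)=10, d(HW,JX)=12
3. join E+JX (d=10) ⇒ EJX; edges |E|=5, |JX|=3
  updated: d(C,EJX)=15, d(EJX,HW)=13
4. join EJX+HW (d=13) ⇒ EHJWX; edges |EJX|=3/2, |HW|=11/2
  updated: d(C,EHJWX)=15
5. join C+EHJWX (d=15) ⇒ CEHJWX; edges |C|=15/2, |EHJWX|=1
final tree: (C:15/2,((E:5,(J:2,X:2):3):3/2,(H:1,W:1):11/2):1)
total length: 59/2

(C:15/2,((E:5,(J:2,X:2):3):3/2,(H:1,W:1):11/2):1)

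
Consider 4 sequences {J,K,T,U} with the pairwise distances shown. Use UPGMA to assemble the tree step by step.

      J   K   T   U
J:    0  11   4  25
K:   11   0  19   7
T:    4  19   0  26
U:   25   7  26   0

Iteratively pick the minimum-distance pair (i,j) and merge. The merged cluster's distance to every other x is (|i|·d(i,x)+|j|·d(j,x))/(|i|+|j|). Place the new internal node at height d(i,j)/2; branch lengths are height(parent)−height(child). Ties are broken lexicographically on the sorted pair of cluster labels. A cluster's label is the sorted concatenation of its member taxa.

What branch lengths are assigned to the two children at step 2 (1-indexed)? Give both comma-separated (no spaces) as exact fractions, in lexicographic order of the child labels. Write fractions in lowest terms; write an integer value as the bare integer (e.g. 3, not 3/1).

1. join J+T (d=4) ⇒ JT; edges |J|=2, |T|=2
  updated: d(JT,K)=15, d(JT,U)=51/2
2. join K+U (d=7) ⇒ KU; edges |K|=7/2, |U|=7/2
  updated: d(JT,KU)=81/4
3. join JT+KU (d=81/4) ⇒ JKTU; edges |JT|=65/8, |KU|=53/8
final tree: ((J:2,T:2):65/8,(K:7/2,U:7/2):53/8)
total length: 103/4

7/2,7/2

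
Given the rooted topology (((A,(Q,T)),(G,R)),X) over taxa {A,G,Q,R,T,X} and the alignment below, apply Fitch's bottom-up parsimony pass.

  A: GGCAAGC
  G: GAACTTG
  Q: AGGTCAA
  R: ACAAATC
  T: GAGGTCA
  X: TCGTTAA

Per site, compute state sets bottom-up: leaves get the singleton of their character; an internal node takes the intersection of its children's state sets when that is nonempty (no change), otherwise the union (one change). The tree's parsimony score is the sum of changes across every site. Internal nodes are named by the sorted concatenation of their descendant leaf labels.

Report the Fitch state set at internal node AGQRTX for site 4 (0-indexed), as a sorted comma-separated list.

QT@0: {A} ∪ {G} = {A,G} (union, +1)
AQT@0: {G} ∩ {A,G} = {G} (intersection, +0)
GR@0: {G} ∪ {A} = {A,G} (union, +1)
AGQRT@0: {G} ∩ {A,G} = {G} (intersection, +0)
AGQRTX@0: {G} ∪ {T} = {G,T} (union, +1)
QT@1: {G} ∪ {A} = {A,G} (union, +1)
AQT@1: {G} ∩ {A,G} = {G} (intersection, +0)
GR@1: {A} ∪ {C} = {A,C} (union, +1)
AGQRT@1: {G} ∪ {A,C} = {A,C,G} (union, +1)
AGQRTX@1: {A,C,G} ∩ {C} = {C} (intersection, +0)
QT@2: {G} ∩ {G} = {G} (intersection, +0)
AQT@2: {C} ∪ {G} = {C,G} (union, +1)
GR@2: {A} ∩ {A} = {A} (intersection, +0)
AGQRT@2: {C,G} ∪ {A} = {A,C,G} (union, +1)
AGQRTX@2: {A,C,G} ∩ {G} = {G} (intersection, +0)
QT@3: {T} ∪ {G} = {G,T} (union, +1)
AQT@3: {A} ∪ {G,T} = {A,G,T} (union, +1)
GR@3: {C} ∪ {A} = {A,C} (union, +1)
AGQRT@3: {A,G,T} ∩ {A,C} = {A} (intersection, +0)
AGQRTX@3: {A} ∪ {T} = {A,T} (union, +1)
QT@4: {C} ∪ {T} = {C,T} (union, +1)
AQT@4: {A} ∪ {C,T} = {A,C,T} (union, +1)
GR@4: {T} ∪ {A} = {A,T} (union, +1)
AGQRT@4: {A,C,T} ∩ {A,T} = {A,T} (intersection, +0)
AGQRTX@4: {A,T} ∩ {T} = {T} (intersection, +0)
QT@5: {A} ∪ {C} = {A,C} (union, +1)
AQT@5: {G} ∪ {A,C} = {A,C,G} (union, +1)
GR@5: {T} ∩ {T} = {T} (intersection, +0)
AGQRT@5: {A,C,G} ∪ {T} = {A,C,G,T} (union, +1)
AGQRTX@5: {A,C,G,T} ∩ {A} = {A} (intersection, +0)
QT@6: {A} ∩ {A} = {A} (intersection, +0)
AQT@6: {C} ∪ {A} = {A,C} (union, +1)
GR@6: {G} ∪ {C} = {C,G} (union, +1)
AGQRT@6: {A,C} ∩ {C,G} = {C} (intersection, +0)
AGQRTX@6: {C} ∪ {A} = {A,C} (union, +1)
per-site changes: [3, 3, 2, 4, 3, 3, 3]; total = 21

T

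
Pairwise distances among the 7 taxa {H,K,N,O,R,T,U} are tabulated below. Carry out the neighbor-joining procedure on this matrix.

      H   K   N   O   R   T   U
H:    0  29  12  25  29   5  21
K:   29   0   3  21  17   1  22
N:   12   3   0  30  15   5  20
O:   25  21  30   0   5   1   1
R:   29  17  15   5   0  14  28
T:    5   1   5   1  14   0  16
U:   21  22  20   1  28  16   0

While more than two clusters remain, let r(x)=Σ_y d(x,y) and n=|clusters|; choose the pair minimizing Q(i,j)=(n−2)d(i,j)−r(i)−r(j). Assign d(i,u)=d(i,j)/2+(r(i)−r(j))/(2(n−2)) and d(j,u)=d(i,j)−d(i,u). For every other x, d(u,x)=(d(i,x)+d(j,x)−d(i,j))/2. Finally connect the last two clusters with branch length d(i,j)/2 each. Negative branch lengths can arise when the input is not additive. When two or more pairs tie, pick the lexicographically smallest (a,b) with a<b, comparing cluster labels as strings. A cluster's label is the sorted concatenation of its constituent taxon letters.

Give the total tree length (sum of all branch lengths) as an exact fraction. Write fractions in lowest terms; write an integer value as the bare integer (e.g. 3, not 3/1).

151/4

step 1: merge (O,U) at d=1, Q=-186; branch lengths O→-2, U→3; new cluster OU
  updated: d(H,OU)=45/2, d(K,OU)=21, d(N,OU)=49/2, d(OU,R)=16, d(OU,T)=8
step 2: merge (OU,R) at d=16, Q=-119; branch lengths OU→65/8, R→63/8; new cluster ORU
  updated: d(H,ORU)=71/4, d(K,ORU)=11, d(N,ORU)=47/4, d(ORU,T)=3
step 3: merge (K,N) at d=3, Q=-267/4; branch lengths K→85/24, N→-13/24; new cluster KN
  updated: d(H,KN)=19, d(KN,ORU)=79/8, d(KN,T)=3/2
step 4: merge (H,T) at d=5, Q=-165/4; branch lengths H→169/16, T→-89/16; new cluster HT
  updated: d(HT,KN)=31/4, d(HT,ORU)=63/8
step 5: merge (HT,KN) at d=31/4, Q=-51/2; branch lengths HT→23/8, KN→39/8; new cluster HKNT
  updated: d(HKNT,ORU)=5
step 6: merge (HKNT,ORU) at d=5; branch lengths HKNT→5/2, ORU→5/2; new cluster HKNORTU
final tree: (((H:169/16,T:-89/16):23/8,(K:85/24,N:-13/24):39/8):5/2,((O:-2,U:3):65/8,R:63/8):5/2)
total length: 151/4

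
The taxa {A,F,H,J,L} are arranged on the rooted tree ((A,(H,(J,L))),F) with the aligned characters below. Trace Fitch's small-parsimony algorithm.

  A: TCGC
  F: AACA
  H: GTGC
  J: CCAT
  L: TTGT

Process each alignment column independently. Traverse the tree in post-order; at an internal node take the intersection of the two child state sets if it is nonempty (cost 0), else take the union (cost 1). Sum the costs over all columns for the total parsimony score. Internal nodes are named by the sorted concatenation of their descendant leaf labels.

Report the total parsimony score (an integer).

site 0, node JL: J={C} ∪ L={T} → {C,T} (+1)
site 0, node HJL: H={G} ∪ JL={C,T} → {C,G,T} (+1)
site 0, node AHJL: A={T} ∩ HJL={C,G,T} → {T} (+0)
site 0, node AFHJL: AHJL={T} ∪ F={A} → {A,T} (+1)
site 1, node JL: J={C} ∪ L={T} → {C,T} (+1)
site 1, node HJL: H={T} ∩ JL={C,T} → {T} (+0)
site 1, node AHJL: A={C} ∪ HJL={T} → {C,T} (+1)
site 1, node AFHJL: AHJL={C,T} ∪ F={A} → {A,C,T} (+1)
site 2, node JL: J={A} ∪ L={G} → {A,G} (+1)
site 2, node HJL: H={G} ∩ JL={A,G} → {G} (+0)
site 2, node AHJL: A={G} ∩ HJL={G} → {G} (+0)
site 2, node AFHJL: AHJL={G} ∪ F={C} → {C,G} (+1)
site 3, node JL: J={T} ∩ L={T} → {T} (+0)
site 3, node HJL: H={C} ∪ JL={T} → {C,T} (+1)
site 3, node AHJL: A={C} ∩ HJL={C,T} → {C} (+0)
site 3, node AFHJL: AHJL={C} ∪ F={A} → {A,C} (+1)
per-site changes: [3, 3, 2, 2]; total = 10

10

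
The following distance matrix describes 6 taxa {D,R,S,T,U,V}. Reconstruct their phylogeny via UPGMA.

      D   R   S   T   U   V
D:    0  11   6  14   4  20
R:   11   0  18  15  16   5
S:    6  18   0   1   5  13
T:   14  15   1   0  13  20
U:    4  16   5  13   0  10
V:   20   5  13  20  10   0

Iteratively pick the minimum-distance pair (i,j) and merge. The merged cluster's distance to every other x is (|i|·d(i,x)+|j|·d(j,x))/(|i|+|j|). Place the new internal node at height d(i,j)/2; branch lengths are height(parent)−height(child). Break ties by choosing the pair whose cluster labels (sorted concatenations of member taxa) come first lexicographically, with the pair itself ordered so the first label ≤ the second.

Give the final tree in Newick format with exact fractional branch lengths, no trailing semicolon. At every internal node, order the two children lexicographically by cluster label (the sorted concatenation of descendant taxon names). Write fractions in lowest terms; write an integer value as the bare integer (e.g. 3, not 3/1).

(((D:2,U:2):11/4,(S:1/2,T:1/2):17/4):47/16,(R:5/2,V:5/2):83/16)

iteration 1: select S,T (d=1); attach at lengths (1/2, 1/2); label the merged cluster ST
  updated: d(D,ST)=10, d(R,ST)=33/2, d(ST,U)=9, d(ST,V)=33/2
iteration 2: select D,U (d=4); attach at lengths (2, 2); label the merged cluster DU
  updated: d(DU,R)=27/2, d(DU,ST)=19/2, d(DU,V)=15
iteration 3: select R,V (d=5); attach at lengths (5/2, 5/2); label the merged cluster RV
  updated: d(DU,RV)=57/4, d(RV,ST)=33/2
iteration 4: select DU,ST (d=19/2); attach at lengths (11/4, 17/4); label the merged cluster DSTU
  updated: d(DSTU,RV)=123/8
iteration 5: select DSTU,RV (d=123/8); attach at lengths (47/16, 83/16); label the merged cluster DRSTUV
final tree: (((D:2,U:2):11/4,(S:1/2,T:1/2):17/4):47/16,(R:5/2,V:5/2):83/16)
total length: 201/8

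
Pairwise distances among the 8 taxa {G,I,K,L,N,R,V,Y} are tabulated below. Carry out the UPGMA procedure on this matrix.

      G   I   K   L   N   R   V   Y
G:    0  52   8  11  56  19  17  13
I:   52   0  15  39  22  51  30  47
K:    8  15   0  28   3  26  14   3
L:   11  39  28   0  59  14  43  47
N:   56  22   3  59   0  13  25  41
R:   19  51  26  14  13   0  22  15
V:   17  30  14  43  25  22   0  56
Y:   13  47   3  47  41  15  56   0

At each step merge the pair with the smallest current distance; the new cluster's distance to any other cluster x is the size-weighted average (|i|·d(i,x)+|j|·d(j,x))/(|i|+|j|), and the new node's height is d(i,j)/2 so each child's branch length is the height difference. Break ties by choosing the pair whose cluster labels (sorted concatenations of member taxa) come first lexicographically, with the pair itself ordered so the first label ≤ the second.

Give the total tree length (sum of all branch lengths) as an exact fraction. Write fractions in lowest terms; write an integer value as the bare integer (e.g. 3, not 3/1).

1311/16

step 1: merge (K,N) at d=3; branch lengths K→3/2, N→3/2; new cluster KN
  updated: d(G,KN)=32, d(I,KN)=37/2, d(KN,L)=87/2, d(KN,R)=39/2, d(KN,V)=39/2, d(KN,Y)=22
step 2: merge (G,L) at d=11; branch lengths G→11/2, L→11/2; new cluster GL
  updated: d(GL,I)=91/2, d(GL,KN)=151/4, d(GL,R)=33/2, d(GL,V)=30, d(GL,Y)=30
step 3: merge (R,Y) at d=15; branch lengths R→15/2, Y→15/2; new cluster RY
  updated: d(GL,RY)=93/4, d(I,RY)=49, d(KN,RY)=83/4, d(RY,V)=39
step 4: merge (I,KN) at d=37/2; branch lengths I→37/4, KN→31/4; new cluster IKN
  updated: d(GL,IKN)=121/3, d(IKN,RY)=181/6, d(IKN,V)=23
step 5: merge (IKN,V) at d=23; branch lengths IKN→9/4, V→23/2; new cluster IKNV
  updated: d(GL,IKNV)=151/4, d(IKNV,RY)=259/8
step 6: merge (GL,RY) at d=93/4; branch lengths GL→49/8, RY→33/8; new cluster GLRY
  updated: d(GLRY,IKNV)=561/16
step 7: merge (GLRY,IKNV) at d=561/16; branch lengths GLRY→189/32, IKNV→193/32; new cluster GIKLNRVY
final tree: (((G:11/2,L:11/2):49/8,(R:15/2,Y:15/2):33/8):189/32,((I:37/4,(K:3/2,N:3/2):31/4):9/4,V:23/2):193/32)
total length: 1311/16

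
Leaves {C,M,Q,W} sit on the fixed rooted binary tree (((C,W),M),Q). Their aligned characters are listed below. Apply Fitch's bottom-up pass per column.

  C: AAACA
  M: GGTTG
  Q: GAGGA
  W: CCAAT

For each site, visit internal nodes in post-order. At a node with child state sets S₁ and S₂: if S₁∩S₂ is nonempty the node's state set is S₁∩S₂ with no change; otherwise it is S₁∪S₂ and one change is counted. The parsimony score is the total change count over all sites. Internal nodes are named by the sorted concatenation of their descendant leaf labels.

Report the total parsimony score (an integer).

site 0, node CW: C={A} ∪ W={C} → {A,C} (+1)
site 0, node CMW: CW={A,C} ∪ M={G} → {A,C,G} (+1)
site 0, node CMQW: CMW={A,C,G} ∩ Q={G} → {G} (+0)
site 1, node CW: C={A} ∪ W={C} → {A,C} (+1)
site 1, node CMW: CW={A,C} ∪ M={G} → {A,C,G} (+1)
site 1, node CMQW: CMW={A,C,G} ∩ Q={A} → {A} (+0)
site 2, node CW: C={A} ∩ W={A} → {A} (+0)
site 2, node CMW: CW={A} ∪ M={T} → {A,T} (+1)
site 2, node CMQW: CMW={A,T} ∪ Q={G} → {A,G,T} (+1)
site 3, node CW: C={C} ∪ W={A} → {A,C} (+1)
site 3, node CMW: CW={A,C} ∪ M={T} → {A,C,T} (+1)
site 3, node CMQW: CMW={A,C,T} ∪ Q={G} → {A,C,G,T} (+1)
site 4, node CW: C={A} ∪ W={T} → {A,T} (+1)
site 4, node CMW: CW={A,T} ∪ M={G} → {A,G,T} (+1)
site 4, node CMQW: CMW={A,G,T} ∩ Q={A} → {A} (+0)
per-site changes: [2, 2, 2, 3, 2]; total = 11

11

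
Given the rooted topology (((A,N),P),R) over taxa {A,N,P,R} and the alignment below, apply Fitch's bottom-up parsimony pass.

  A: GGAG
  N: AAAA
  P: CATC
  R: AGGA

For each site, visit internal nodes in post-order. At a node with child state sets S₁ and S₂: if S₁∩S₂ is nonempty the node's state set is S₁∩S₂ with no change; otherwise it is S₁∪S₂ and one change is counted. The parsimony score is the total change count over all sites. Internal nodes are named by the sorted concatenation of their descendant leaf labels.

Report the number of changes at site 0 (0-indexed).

2

AN@0: {G} ∪ {A} = {A,G} (union, +1)
ANP@0: {A,G} ∪ {C} = {A,C,G} (union, +1)
ANPR@0: {A,C,G} ∩ {A} = {A} (intersection, +0)
AN@1: {G} ∪ {A} = {A,G} (union, +1)
ANP@1: {A,G} ∩ {A} = {A} (intersection, +0)
ANPR@1: {A} ∪ {G} = {A,G} (union, +1)
AN@2: {A} ∩ {A} = {A} (intersection, +0)
ANP@2: {A} ∪ {T} = {A,T} (union, +1)
ANPR@2: {A,T} ∪ {G} = {A,G,T} (union, +1)
AN@3: {G} ∪ {A} = {A,G} (union, +1)
ANP@3: {A,G} ∪ {C} = {A,C,G} (union, +1)
ANPR@3: {A,C,G} ∩ {A} = {A} (intersection, +0)
per-site changes: [2, 2, 2, 2]; total = 8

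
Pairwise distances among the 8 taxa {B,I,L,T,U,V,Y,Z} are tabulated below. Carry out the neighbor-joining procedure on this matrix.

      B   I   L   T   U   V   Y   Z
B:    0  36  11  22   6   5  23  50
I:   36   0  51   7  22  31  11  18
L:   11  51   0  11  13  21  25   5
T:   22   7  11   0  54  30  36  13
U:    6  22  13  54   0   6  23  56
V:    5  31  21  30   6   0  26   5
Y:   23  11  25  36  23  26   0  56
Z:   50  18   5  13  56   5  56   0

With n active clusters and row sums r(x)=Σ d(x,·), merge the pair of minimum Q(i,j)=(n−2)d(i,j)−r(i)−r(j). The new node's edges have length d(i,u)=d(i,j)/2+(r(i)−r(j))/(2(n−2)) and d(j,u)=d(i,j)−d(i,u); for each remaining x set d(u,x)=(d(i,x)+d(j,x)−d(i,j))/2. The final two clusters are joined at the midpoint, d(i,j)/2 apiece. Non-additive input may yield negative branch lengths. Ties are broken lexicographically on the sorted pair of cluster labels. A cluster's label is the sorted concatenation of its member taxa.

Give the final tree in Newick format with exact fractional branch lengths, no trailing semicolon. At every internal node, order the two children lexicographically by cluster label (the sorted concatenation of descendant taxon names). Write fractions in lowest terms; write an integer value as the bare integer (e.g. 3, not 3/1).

step 1: merge (I,Y) at d=11, Q=-310; branch lengths I→7/2, Y→15/2; new cluster IY
  updated: d(B,IY)=24, d(IY,L)=65/2, d(IY,T)=16, d(IY,U)=17, d(IY,V)=23, d(IY,Z)=63/2
step 2: merge (T,Z) at d=13, Q=-483/2; branch lengths T→101/20, Z→159/20; new cluster TZ
  updated: d(B,TZ)=59/2, d(IY,TZ)=69/4, d(L,TZ)=3/2, d(TZ,U)=97/2, d(TZ,V)=11
step 3: merge (L,TZ) at d=3/2, Q=-723/4; branch lengths L→-91/32, TZ→139/32; new cluster LTZ
  updated: d(B,LTZ)=39/2, d(IY,LTZ)=193/8, d(LTZ,U)=30, d(LTZ,V)=61/4
step 4: merge (IY,LTZ) at d=193/8, Q=-837/8; branch lengths IY→191/16, LTZ→195/16; new cluster ILTYZ
  updated: d(B,ILTYZ)=155/16, d(ILTYZ,U)=183/16, d(ILTYZ,V)=113/16
step 5: merge (B,U) at d=6, Q=-257/8; branch lengths B→37/16, U→59/16; new cluster BU
  updated: d(BU,ILTYZ)=121/16, d(BU,V)=5/2
step 6: merge (BU,ILTYZ) at d=121/16, Q=-137/8; branch lengths BU→3/2, ILTYZ→97/16; new cluster BILTUYZ
  updated: d(BILTUYZ,V)=1
step 7: merge (BILTUYZ,V) at d=1; branch lengths BILTUYZ→1/2, V→1/2; new cluster BILTUVYZ
final tree: (((B:37/16,U:59/16):3/2,((I:7/2,Y:15/2):191/16,(L:-91/32,(T:101/20,Z:159/20):139/32):195/16):97/16):1/2,V:1/2)
total length: 1027/16

(((B:37/16,U:59/16):3/2,((I:7/2,Y:15/2):191/16,(L:-91/32,(T:101/20,Z:159/20):139/32):195/16):97/16):1/2,V:1/2)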